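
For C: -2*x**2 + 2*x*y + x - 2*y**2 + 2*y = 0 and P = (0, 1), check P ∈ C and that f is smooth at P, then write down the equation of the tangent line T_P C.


Tangent line at P: 3*x - 2*y + 2 = 0.

Step 1: f(0, 1) = 0, so P lies on C.
Step 2: partial derivatives
  f_x(x, y) = -4*x + 2*y + 1, f_y(x, y) = 2*x - 4*y + 2.
  f_x(P) = 3, f_y(P) = -2 (gradient nonzero, so P is smooth).
Step 3: tangent line at P: 3·(x − 0) + -2·(y − 1) = 0.
Expanding: 3*x - 2*y + 2 = 0.


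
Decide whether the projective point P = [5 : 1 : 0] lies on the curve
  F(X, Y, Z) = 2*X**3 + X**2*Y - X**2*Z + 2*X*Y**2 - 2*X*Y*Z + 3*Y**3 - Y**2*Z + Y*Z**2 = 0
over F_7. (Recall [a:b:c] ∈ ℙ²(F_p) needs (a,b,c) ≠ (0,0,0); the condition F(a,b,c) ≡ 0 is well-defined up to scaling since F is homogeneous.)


F(5,1,0) ≡ 1 (mod 7); P is NOT on the curve.

Evaluate F(5, 1, 0) term-by-term (mod 7).
  2*X**3 ↦ 2·125·1·1 = 250
  X**2*Y ↦ 1·25·1·1 = 25
  -X**2*Z ↦ -1·25·1·0 = 0
  2*X*Y**2 ↦ 2·5·1·1 = 10
  -2*X*Y*Z ↦ -2·5·1·0 = 0
  3*Y**3 ↦ 3·1·1·1 = 3
  -Y**2*Z ↦ -1·1·1·0 = 0
  Y*Z**2 ↦ 1·1·1·0 = 0
Sum: F(5, 1, 0) = (250) + (25) + (0) + (10) + (0) + (3) + (0) + (0) = 288.
Reducing mod 7: 288 ≡ 1 (mod 7).
Since F(a, b, c) ≡ 1 ≠ 0 (mod 7), P does NOT lie on the curve.


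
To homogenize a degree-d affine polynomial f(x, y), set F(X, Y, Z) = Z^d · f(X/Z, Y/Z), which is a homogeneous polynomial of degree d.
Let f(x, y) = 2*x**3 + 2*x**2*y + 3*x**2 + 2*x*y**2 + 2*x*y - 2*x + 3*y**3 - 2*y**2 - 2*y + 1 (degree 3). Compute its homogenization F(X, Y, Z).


F(X, Y, Z) = 2*X**3 + 2*X**2*Y + 3*X**2*Z + 2*X*Y**2 + 2*X*Y*Z - 2*X*Z**2 + 3*Y**3 - 2*Y**2*Z - 2*Y*Z**2 + Z**3

deg(f) = 3.
Substitute x = X/Z, y = Y/Z into f, then multiply by Z^3.
  monomial 2·x^3·y^0 ↦ 2·X^3·Y^0·Z^0.
  monomial 2·x^2·y^1 ↦ 2·X^2·Y^1·Z^0.
  monomial 3·x^2·y^0 ↦ 3·X^2·Y^0·Z^1.
  monomial 2·x^1·y^2 ↦ 2·X^1·Y^2·Z^0.
  monomial 2·x^1·y^1 ↦ 2·X^1·Y^1·Z^1.
  monomial -2·x^1·y^0 ↦ -2·X^1·Y^0·Z^2.
  monomial 3·x^0·y^3 ↦ 3·X^0·Y^3·Z^0.
  monomial -2·x^0·y^2 ↦ -2·X^0·Y^2·Z^1.
  monomial -2·x^0·y^1 ↦ -2·X^0·Y^1·Z^2.
  monomial 1·x^0·y^0 ↦ 1·X^0·Y^0·Z^3.
Collecting: F(X, Y, Z) = 2*X**3 + 2*X**2*Y + 3*X**2*Z + 2*X*Y**2 + 2*X*Y*Z - 2*X*Z**2 + 3*Y**3 - 2*Y**2*Z - 2*Y*Z**2 + Z**3.


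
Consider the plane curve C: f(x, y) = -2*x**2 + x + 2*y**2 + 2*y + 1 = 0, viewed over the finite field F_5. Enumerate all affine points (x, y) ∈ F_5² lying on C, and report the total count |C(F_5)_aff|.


Affine F_5-points: {(0, 1), (0, 3), (1, 0), (1, 4), (2, 0), (2, 4), (3, 1), (3, 3), (4, 2)}; count = 9.

For each of the 25 pairs (x, y) ∈ F_5², evaluate f(x, y) mod 5. Record the zeros.
  x = 0: [0↦1, 1↦0, 2↦3, 3↦0, 4↦1]  zeros at y ∈ {1, 3}
  x = 1: [0↦0, 1↦4, 2↦2, 3↦4, 4↦0]  zeros at y ∈ {0, 4}
  x = 2: [0↦0, 1↦4, 2↦2, 3↦4, 4↦0]  zeros at y ∈ {0, 4}
  x = 3: [0↦1, 1↦0, 2↦3, 3↦0, 4↦1]  zeros at y ∈ {1, 3}
  x = 4: [0↦3, 1↦2, 2↦0, 3↦2, 4↦3]  zeros at y ∈ {2}
Collecting zeros: affine points = {(0, 1), (0, 3), (1, 0), (1, 4), (2, 0), (2, 4), (3, 1), (3, 3), (4, 2)}.
Total count |C(F_5)_aff| = 9.


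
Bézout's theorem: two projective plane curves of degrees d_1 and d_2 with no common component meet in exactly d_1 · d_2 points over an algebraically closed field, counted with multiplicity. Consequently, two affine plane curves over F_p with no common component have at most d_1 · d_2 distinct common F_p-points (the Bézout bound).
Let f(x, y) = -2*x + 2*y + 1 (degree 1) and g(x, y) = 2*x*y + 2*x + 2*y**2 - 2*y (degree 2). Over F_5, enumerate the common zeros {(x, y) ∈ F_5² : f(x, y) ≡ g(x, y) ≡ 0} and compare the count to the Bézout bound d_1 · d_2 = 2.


Common zeros: {(1, 3)}; count = 1; Bézout bound = 2.

deg(f) = 1, deg(g) = 2, so Bézout bound = 2.
Scan x ∈ F_5. For each x, list the y ∈ F_5 with f(x, y) ≡ 0 and those with g(x, y) ≡ 0 (mod 5); the common zeros in that column are the intersection.
  x = 0: f ≡ 0 at y ∈ {2}; g ≡ 0 at y ∈ {0, 1}; common: ∅.
  x = 1: f ≡ 0 at y ∈ {3}; g ≡ 0 at y ∈ {2, 3}; common: {3}.
  x = 2: f ≡ 0 at y ∈ {4}; g ≡ 0 at y ∈ ∅; common: ∅.
  x = 3: f ≡ 0 at y ∈ {0}; g ≡ 0 at y ∈ ∅; common: ∅.
  x = 4: f ≡ 0 at y ∈ {1}; g ≡ 0 at y ∈ ∅; common: ∅.
Collecting: common zeros = {(1, 3)}, so the count is 1.
Comparison with the Bézout bound: 1 ≤ 2 = deg(f)·deg(g), as expected for curves with no common component (the affine F_5-count falls short of the bound because intersections may lie at infinity, over extension fields, or carry multiplicity).


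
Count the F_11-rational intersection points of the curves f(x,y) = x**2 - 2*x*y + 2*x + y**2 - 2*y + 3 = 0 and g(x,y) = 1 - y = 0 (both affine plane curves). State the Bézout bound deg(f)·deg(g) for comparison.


Common zeros: {(3, 1), (8, 1)}; count = 2; Bézout bound = 2.

deg(f) = 2, deg(g) = 1, so Bézout bound = 2.
Scan x ∈ F_11. For each x, list the y ∈ F_11 with f(x, y) ≡ 0 and those with g(x, y) ≡ 0 (mod 11); the common zeros in that column are the intersection.
  x = 0: f ≡ 0 at y ∈ {4, 9}; g ≡ 0 at y ∈ {1}; common: ∅.
  x = 1: f ≡ 0 at y ∈ {5, 10}; g ≡ 0 at y ∈ {1}; common: ∅.
  x = 2: f ≡ 0 at y ∈ {0, 6}; g ≡ 0 at y ∈ {1}; common: ∅.
  x = 3: f ≡ 0 at y ∈ {1, 7}; g ≡ 0 at y ∈ {1}; common: {1}.
  x = 4: f ≡ 0 at y ∈ {2, 8}; g ≡ 0 at y ∈ {1}; common: ∅.
  x = 5: f ≡ 0 at y ∈ {3, 9}; g ≡ 0 at y ∈ {1}; common: ∅.
  x = 6: f ≡ 0 at y ∈ {4, 10}; g ≡ 0 at y ∈ {1}; common: ∅.
  x = 7: f ≡ 0 at y ∈ {0, 5}; g ≡ 0 at y ∈ {1}; common: ∅.
  x = 8: f ≡ 0 at y ∈ {1, 6}; g ≡ 0 at y ∈ {1}; common: {1}.
  x = 9: f ≡ 0 at y ∈ {2, 7}; g ≡ 0 at y ∈ {1}; common: ∅.
  x = 10: f ≡ 0 at y ∈ {3, 8}; g ≡ 0 at y ∈ {1}; common: ∅.
Collecting: common zeros = {(3, 1), (8, 1)}, so the count is 2.
Comparison with the Bézout bound: 2 ≤ 2 = deg(f)·deg(g), as expected for curves with no common component (the bound is attained).


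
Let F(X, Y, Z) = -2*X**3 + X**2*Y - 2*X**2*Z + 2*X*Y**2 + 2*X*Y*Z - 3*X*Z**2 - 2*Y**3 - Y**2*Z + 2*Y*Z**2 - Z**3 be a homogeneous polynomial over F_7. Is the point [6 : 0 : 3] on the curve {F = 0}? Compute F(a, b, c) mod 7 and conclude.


F(6,0,3) ≡ 3 (mod 7); P is NOT on the curve.

Evaluate F(6, 0, 3) term-by-term (mod 7).
  -2*X**3 ↦ -2·216·1·1 = -432
  X**2*Y ↦ 1·36·0·1 = 0
  -2*X**2*Z ↦ -2·36·1·3 = -216
  2*X*Y**2 ↦ 2·6·0·1 = 0
  2*X*Y*Z ↦ 2·6·0·3 = 0
  -3*X*Z**2 ↦ -3·6·1·9 = -162
  -2*Y**3 ↦ -2·1·0·1 = 0
  -Y**2*Z ↦ -1·1·0·3 = 0
  2*Y*Z**2 ↦ 2·1·0·9 = 0
  -Z**3 ↦ -1·1·1·27 = -27
Sum: F(6, 0, 3) = (-432) + (0) + (-216) + (0) + (0) + (-162) + (0) + (0) + (0) + (-27) = -837.
Reducing mod 7: -837 ≡ 3 (mod 7).
Since F(a, b, c) ≡ 3 ≠ 0 (mod 7), P does NOT lie on the curve.


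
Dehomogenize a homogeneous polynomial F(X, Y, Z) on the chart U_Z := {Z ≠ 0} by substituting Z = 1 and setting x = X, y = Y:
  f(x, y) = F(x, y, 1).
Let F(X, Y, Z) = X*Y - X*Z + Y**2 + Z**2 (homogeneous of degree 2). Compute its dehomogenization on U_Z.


f(x, y) = x*y - x + y**2 + 1

On U_Z we set Z = 1. Each monomial c·X^i·Y^j·Z^k in F becomes c·x^i·y^j·1^k = c·x^i·y^j.
Substituting Z = 1: F(X, Y, 1) = x*y - x + y**2 + 1.
Note: deg(f) ≤ deg(F) = 2; strict inequality happens when F is divisible by Z (lost terms).


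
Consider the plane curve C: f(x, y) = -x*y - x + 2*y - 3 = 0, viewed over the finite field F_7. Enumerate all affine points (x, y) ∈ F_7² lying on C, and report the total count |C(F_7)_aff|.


Affine F_7-points: {(0, 5), (1, 4), (3, 1), (4, 0), (5, 2), (6, 3)}; count = 6.

For each of the 49 pairs (x, y) ∈ F_7², evaluate f(x, y) mod 7. Record the zeros.
  x = 0: [0↦4, 1↦6, 2↦1, 3↦3, 4↦5, 5↦0, 6↦2]  zeros at y ∈ {5}
  x = 1: [0↦3, 1↦4, 2↦5, 3↦6, 4↦0, 5↦1, 6↦2]  zeros at y ∈ {4}
  x = 2: [0↦2, 1↦2, 2↦2, 3↦2, 4↦2, 5↦2, 6↦2]  zeros at y ∈ ∅
  x = 3: [0↦1, 1↦0, 2↦6, 3↦5, 4↦4, 5↦3, 6↦2]  zeros at y ∈ {1}
  x = 4: [0↦0, 1↦5, 2↦3, 3↦1, 4↦6, 5↦4, 6↦2]  zeros at y ∈ {0}
  x = 5: [0↦6, 1↦3, 2↦0, 3↦4, 4↦1, 5↦5, 6↦2]  zeros at y ∈ {2}
  x = 6: [0↦5, 1↦1, 2↦4, 3↦0, 4↦3, 5↦6, 6↦2]  zeros at y ∈ {3}
Collecting zeros: affine points = {(0, 5), (1, 4), (3, 1), (4, 0), (5, 2), (6, 3)}.
Total count |C(F_7)_aff| = 6.


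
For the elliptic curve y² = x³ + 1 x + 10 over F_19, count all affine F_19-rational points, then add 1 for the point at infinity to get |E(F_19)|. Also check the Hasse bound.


Affine points = {(2, 1), (2, 18), (5, 8), (5, 11), (6, 2), (6, 17), (8, 6), (8, 13), (9, 8), (9, 11), (13, 4), (13, 15), (17, 0)}; affine count = 13; |E(F_19)| = 14.

Discriminant check: Δ ∝ 4a³ + 27b² = 4·1³ + 27·10² = 4·1 + 27·100 ≡ 6 (mod 19). Nonzero ⇒ E is nonsingular.
For each x ∈ F_19, compute rhs = x³ + 1·x + 10 mod 19, then count y ∈ F_19 with y² ≡ rhs.
  x = 0: rhs = 10, matching y values: none (0 points).
  x = 1: rhs = 12, matching y values: none (0 points).
  x = 2: rhs = 1, matching y values: 1, 18 (2 points).
  x = 3: rhs = 2, matching y values: none (0 points).
  x = 4: rhs = 2, matching y values: none (0 points).
  x = 5: rhs = 7, matching y values: 8, 11 (2 points).
  x = 6: rhs = 4, matching y values: 2, 17 (2 points).
  x = 7: rhs = 18, matching y values: none (0 points).
  x = 8: rhs = 17, matching y values: 6, 13 (2 points).
  x = 9: rhs = 7, matching y values: 8, 11 (2 points).
  x = 10: rhs = 13, matching y values: none (0 points).
  x = 11: rhs = 3, matching y values: none (0 points).
  x = 12: rhs = 2, matching y values: none (0 points).
  x = 13: rhs = 16, matching y values: 4, 15 (2 points).
  x = 14: rhs = 13, matching y values: none (0 points).
  x = 15: rhs = 18, matching y values: none (0 points).
  x = 16: rhs = 18, matching y values: none (0 points).
  x = 17: rhs = 0, matching y values: 0 (1 points).
  x = 18: rhs = 8, matching y values: none (0 points).
Total affine count: 13.
Full point count |E(F_19)| = 13 + 1 = 14.
Hasse bound: |14 − (19+1)| = |-6| = 6 ≤ 2√19 ≈ 8.7178 ✓.


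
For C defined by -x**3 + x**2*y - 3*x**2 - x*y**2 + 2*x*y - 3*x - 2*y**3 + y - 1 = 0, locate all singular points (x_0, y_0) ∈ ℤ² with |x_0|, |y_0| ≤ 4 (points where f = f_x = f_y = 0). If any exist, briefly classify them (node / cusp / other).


Singular points: {(-1, 0)}; classification: cusp.

Compute partial derivatives:
  f_x = -3*x**2 + 2*x*y - 6*x - y**2 + 2*y - 3.
  f_y = x**2 - 2*x*y + 2*x - 6*y**2 + 1.
Scan x_0 ∈ {−4, ..., 4}. For each x_0, f_y(x_0, y) is a polynomial in y; find its integer roots y ∈ {−4, ..., 4}, then test f_x and f at those candidates.
  x = -4: f_y(-4, y) = -6*y**2 + 8*y + 9; no integer root y with |y| ≤ 4.
  x = -3: f_y(-3, y) = -6*y**2 + 6*y + 4; no integer root y with |y| ≤ 4.
  x = -2: f_y(-2, y) = -6*y**2 + 4*y + 1; no integer root y with |y| ≤ 4.
  x = -1: f_y(-1, y) = -6*y**2 + 2*y; vanishes at y ∈ {0}. (-1, 0): f_x = 0, f = 0 — SINGULAR.
  x = 0: f_y(0, y) = 1 - 6*y**2; no integer root y with |y| ≤ 4.
  x = 1: f_y(1, y) = -6*y**2 - 2*y + 4; vanishes at y ∈ {-1}. (1, -1): f_x = -17 ≠ 0.
  x = 2: f_y(2, y) = -6*y**2 - 4*y + 9; no integer root y with |y| ≤ 4.
  x = 3: f_y(3, y) = -6*y**2 - 6*y + 16; no integer root y with |y| ≤ 4.
  x = 4: f_y(4, y) = -6*y**2 - 8*y + 25; no integer root y with |y| ≤ 4.
Only singular point on the grid: (-1, 0).
Classify: substitute x = -1 + u, y = 0 + v and expand: f = -u**3 + u**2*v - u*v**2 - 2*v**3 + v**2.
No constant or linear terms (consistent with a singular point). Quadratic part: v**2. Cubic part: -u**3 + u**2*v - u*v**2 - 2*v**3.
The quadratic part v**2 is a perfect square, so there is a single (double) tangent line v = 0, i.e. y = 0. Restricting the cubic part to that line (v = 0) leaves -u**3 ≠ 0, so f is not divisible by v and the branch is v² ≈ u**3 to lowest order — this is a cusp.
Classification: cusp.


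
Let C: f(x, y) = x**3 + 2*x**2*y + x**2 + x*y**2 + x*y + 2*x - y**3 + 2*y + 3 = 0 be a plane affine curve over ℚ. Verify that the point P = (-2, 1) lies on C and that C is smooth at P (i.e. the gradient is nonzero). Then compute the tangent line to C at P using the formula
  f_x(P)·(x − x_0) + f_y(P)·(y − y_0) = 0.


Tangent line at P: 4*x + y + 7 = 0.

Step 1: f(-2, 1) = 0, so P lies on C.
Step 2: partial derivatives
  f_x(x, y) = 3*x**2 + 4*x*y + 2*x + y**2 + y + 2, f_y(x, y) = 2*x**2 + 2*x*y + x - 3*y**2 + 2.
  f_x(P) = 4, f_y(P) = 1 (gradient nonzero, so P is smooth).
Step 3: tangent line at P: 4·(x − -2) + 1·(y − 1) = 0.
Expanding: 4*x + y + 7 = 0.


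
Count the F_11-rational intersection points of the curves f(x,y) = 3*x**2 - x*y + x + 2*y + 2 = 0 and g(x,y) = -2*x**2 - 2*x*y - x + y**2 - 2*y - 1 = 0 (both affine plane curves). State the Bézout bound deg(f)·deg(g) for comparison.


Common zeros: ∅; count = 0; Bézout bound = 4.

deg(f) = 2, deg(g) = 2, so Bézout bound = 4.
Scan x ∈ F_11. For each x, list the y ∈ F_11 with f(x, y) ≡ 0 and those with g(x, y) ≡ 0 (mod 11); the common zeros in that column are the intersection.
  x = 0: f ≡ 0 at y ∈ {10}; g ≡ 0 at y ∈ ∅; common: ∅.
  x = 1: f ≡ 0 at y ∈ {5}; g ≡ 0 at y ∈ ∅; common: ∅.
  x = 2: f ≡ 0 at y ∈ ∅; g ≡ 0 at y ∈ {0, 6}; common: ∅.
  x = 3: f ≡ 0 at y ∈ {10}; g ≡ 0 at y ∈ {0, 8}; common: ∅.
  x = 4: f ≡ 0 at y ∈ {5}; g ≡ 0 at y ∈ ∅; common: ∅.
  x = 5: f ≡ 0 at y ∈ {9}; g ≡ 0 at y ∈ {4, 8}; common: ∅.
  x = 6: f ≡ 0 at y ∈ {7}; g ≡ 0 at y ∈ ∅; common: ∅.
  x = 7: f ≡ 0 at y ∈ {7}; g ≡ 0 at y ∈ {1, 4}; common: ∅.
  x = 8: f ≡ 0 at y ∈ {8}; g ≡ 0 at y ∈ {1, 6}; common: ∅.
  x = 9: f ≡ 0 at y ∈ {8}; g ≡ 0 at y ∈ ∅; common: ∅.
  x = 10: f ≡ 0 at y ∈ {6}; g ≡ 0 at y ∈ ∅; common: ∅.
Collecting: common zeros = ∅, so the count is 0.
Comparison with the Bézout bound: 0 ≤ 4 = deg(f)·deg(g), as expected for curves with no common component (the affine F_11-count falls short of the bound because intersections may lie at infinity, over extension fields, or carry multiplicity).


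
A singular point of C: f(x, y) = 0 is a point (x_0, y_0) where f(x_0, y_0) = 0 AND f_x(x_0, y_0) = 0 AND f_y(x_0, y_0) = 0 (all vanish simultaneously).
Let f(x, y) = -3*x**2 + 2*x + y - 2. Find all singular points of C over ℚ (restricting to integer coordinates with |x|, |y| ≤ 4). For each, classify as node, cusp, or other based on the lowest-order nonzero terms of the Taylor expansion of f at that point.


No singular points in the scanned grid; C is smooth there.

Compute partial derivatives:
  f_x = 2 - 6*x.
  f_y = 1.
f_y = 1 is a nonzero constant, so f_y never vanishes: no point (x, y) can satisfy f = f_x = f_y = 0. In particular no (x, y) ∈ {−4, ..., 4}² is singular; the curve is smooth.


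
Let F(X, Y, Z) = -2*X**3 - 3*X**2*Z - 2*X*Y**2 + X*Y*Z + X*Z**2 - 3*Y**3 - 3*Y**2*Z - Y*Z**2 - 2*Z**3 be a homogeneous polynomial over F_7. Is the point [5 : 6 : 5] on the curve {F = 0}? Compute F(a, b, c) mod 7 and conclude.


F(5,6,5) ≡ 5 (mod 7); P is NOT on the curve.

Evaluate F(5, 6, 5) term-by-term (mod 7).
  -2*X**3 ↦ -2·125·1·1 = -250
  -3*X**2*Z ↦ -3·25·1·5 = -375
  -2*X*Y**2 ↦ -2·5·36·1 = -360
  X*Y*Z ↦ 1·5·6·5 = 150
  X*Z**2 ↦ 1·5·1·25 = 125
  -3*Y**3 ↦ -3·1·216·1 = -648
  -3*Y**2*Z ↦ -3·1·36·5 = -540
  -Y*Z**2 ↦ -1·1·6·25 = -150
  -2*Z**3 ↦ -2·1·1·125 = -250
Sum: F(5, 6, 5) = (-250) + (-375) + (-360) + (150) + (125) + (-648) + (-540) + (-150) + (-250) = -2298.
Reducing mod 7: -2298 ≡ 5 (mod 7).
Since F(a, b, c) ≡ 5 ≠ 0 (mod 7), P does NOT lie on the curve.


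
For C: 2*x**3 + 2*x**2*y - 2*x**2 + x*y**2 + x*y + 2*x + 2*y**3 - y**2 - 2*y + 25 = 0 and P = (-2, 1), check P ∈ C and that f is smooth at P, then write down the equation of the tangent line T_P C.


Tangent line at P: 28*x + 4*y + 52 = 0.

Step 1: f(-2, 1) = 0, so P lies on C.
Step 2: partial derivatives
  f_x(x, y) = 6*x**2 + 4*x*y - 4*x + y**2 + y + 2, f_y(x, y) = 2*x**2 + 2*x*y + x + 6*y**2 - 2*y - 2.
  f_x(P) = 28, f_y(P) = 4 (gradient nonzero, so P is smooth).
Step 3: tangent line at P: 28·(x − -2) + 4·(y − 1) = 0.
Expanding: 28*x + 4*y + 52 = 0.


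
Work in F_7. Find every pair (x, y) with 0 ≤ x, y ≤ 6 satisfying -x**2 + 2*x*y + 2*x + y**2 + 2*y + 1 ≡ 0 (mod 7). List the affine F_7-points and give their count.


Affine F_7-points: {(0, 6), (1, 1), (1, 2), (2, 3), (2, 5), (3, 1), (3, 5), (4, 0), (4, 4), (5, 0), (5, 2), (6, 3), (6, 4)}; count = 13.

For each of the 49 pairs (x, y) ∈ F_7², evaluate f(x, y) mod 7. Record the zeros.
  x = 0: [0↦1, 1↦4, 2↦2, 3↦2, 4↦4, 5↦1, 6↦0]  zeros at y ∈ {6}
  x = 1: [0↦2, 1↦0, 2↦0, 3↦2, 4↦6, 5↦5, 6↦6]  zeros at y ∈ {1, 2}
  x = 2: [0↦1, 1↦1, 2↦3, 3↦0, 4↦6, 5↦0, 6↦3]  zeros at y ∈ {3, 5}
  x = 3: [0↦5, 1↦0, 2↦4, 3↦3, 4↦4, 5↦0, 6↦5]  zeros at y ∈ {1, 5}
  x = 4: [0↦0, 1↦4, 2↦3, 3↦4, 4↦0, 5↦5, 6↦5]  zeros at y ∈ {0, 4}
  x = 5: [0↦0, 1↦6, 2↦0, 3↦3, 4↦1, 5↦1, 6↦3]  zeros at y ∈ {0, 2}
  x = 6: [0↦5, 1↦6, 2↦2, 3↦0, 4↦0, 5↦2, 6↦6]  zeros at y ∈ {3, 4}
Collecting zeros: affine points = {(0, 6), (1, 1), (1, 2), (2, 3), (2, 5), (3, 1), (3, 5), (4, 0), (4, 4), (5, 0), (5, 2), (6, 3), (6, 4)}.
Total count |C(F_7)_aff| = 13.


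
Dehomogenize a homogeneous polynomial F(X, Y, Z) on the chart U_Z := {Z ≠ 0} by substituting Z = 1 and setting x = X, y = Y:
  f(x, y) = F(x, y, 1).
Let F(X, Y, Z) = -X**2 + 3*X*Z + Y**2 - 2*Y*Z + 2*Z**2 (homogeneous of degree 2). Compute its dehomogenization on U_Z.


f(x, y) = -x**2 + 3*x + y**2 - 2*y + 2

On U_Z we set Z = 1. Each monomial c·X^i·Y^j·Z^k in F becomes c·x^i·y^j·1^k = c·x^i·y^j.
Substituting Z = 1: F(X, Y, 1) = -x**2 + 3*x + y**2 - 2*y + 2.
Note: deg(f) ≤ deg(F) = 2; strict inequality happens when F is divisible by Z (lost terms).


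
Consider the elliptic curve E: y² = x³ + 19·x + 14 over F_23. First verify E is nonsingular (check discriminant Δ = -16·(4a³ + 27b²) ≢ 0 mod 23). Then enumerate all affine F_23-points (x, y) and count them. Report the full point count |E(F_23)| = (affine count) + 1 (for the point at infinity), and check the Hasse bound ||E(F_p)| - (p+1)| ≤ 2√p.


Affine points = {(3, 11), (3, 12), (4, 4), (4, 19), (5, 2), (5, 21), (10, 10), (10, 13), (11, 6), (11, 17), (17, 11), (17, 12), (18, 1), (18, 22), (19, 9), (19, 14)}; affine count = 16; |E(F_23)| = 17.

Discriminant check: Δ ∝ 4a³ + 27b² = 4·19³ + 27·14² = 4·6859 + 27·196 ≡ 22 (mod 23). Nonzero ⇒ E is nonsingular.
For each x ∈ F_23, compute rhs = x³ + 19·x + 14 mod 23, then count y ∈ F_23 with y² ≡ rhs.
  x = 0: rhs = 14, matching y values: none (0 points).
  x = 1: rhs = 11, matching y values: none (0 points).
  x = 2: rhs = 14, matching y values: none (0 points).
  x = 3: rhs = 6, matching y values: 11, 12 (2 points).
  x = 4: rhs = 16, matching y values: 4, 19 (2 points).
  x = 5: rhs = 4, matching y values: 2, 21 (2 points).
  x = 6: rhs = 22, matching y values: none (0 points).
  x = 7: rhs = 7, matching y values: none (0 points).
  x = 8: rhs = 11, matching y values: none (0 points).
  x = 9: rhs = 17, matching y values: none (0 points).
  x = 10: rhs = 8, matching y values: 10, 13 (2 points).
  x = 11: rhs = 13, matching y values: 6, 17 (2 points).
  x = 12: rhs = 15, matching y values: none (0 points).
  x = 13: rhs = 20, matching y values: none (0 points).
  x = 14: rhs = 11, matching y values: none (0 points).
  x = 15: rhs = 17, matching y values: none (0 points).
  x = 16: rhs = 21, matching y values: none (0 points).
  x = 17: rhs = 6, matching y values: 11, 12 (2 points).
  x = 18: rhs = 1, matching y values: 1, 22 (2 points).
  x = 19: rhs = 12, matching y values: 9, 14 (2 points).
  x = 20: rhs = 22, matching y values: none (0 points).
  x = 21: rhs = 14, matching y values: none (0 points).
  x = 22: rhs = 17, matching y values: none (0 points).
Total affine count: 16.
Full point count |E(F_23)| = 16 + 1 = 17.
Hasse bound: |17 − (23+1)| = |-7| = 7 ≤ 2√23 ≈ 9.5917 ✓.


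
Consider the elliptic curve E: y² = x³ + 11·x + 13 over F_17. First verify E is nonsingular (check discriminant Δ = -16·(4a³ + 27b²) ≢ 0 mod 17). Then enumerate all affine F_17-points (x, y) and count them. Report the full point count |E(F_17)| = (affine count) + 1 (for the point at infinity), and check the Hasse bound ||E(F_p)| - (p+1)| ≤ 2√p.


Affine points = {(0, 8), (0, 9), (1, 5), (1, 12), (2, 3), (2, 14), (4, 6), (4, 11), (7, 5), (7, 12), (8, 1), (8, 16), (9, 5), (9, 12), (10, 1), (10, 16), (14, 2), (14, 15), (15, 0), (16, 1), (16, 16)}; affine count = 21; |E(F_17)| = 22.

Discriminant check: Δ ∝ 4a³ + 27b² = 4·11³ + 27·13² = 4·1331 + 27·169 ≡ 10 (mod 17). Nonzero ⇒ E is nonsingular.
For each x ∈ F_17, compute rhs = x³ + 11·x + 13 mod 17, then count y ∈ F_17 with y² ≡ rhs.
  x = 0: rhs = 13, matching y values: 8, 9 (2 points).
  x = 1: rhs = 8, matching y values: 5, 12 (2 points).
  x = 2: rhs = 9, matching y values: 3, 14 (2 points).
  x = 3: rhs = 5, matching y values: none (0 points).
  x = 4: rhs = 2, matching y values: 6, 11 (2 points).
  x = 5: rhs = 6, matching y values: none (0 points).
  x = 6: rhs = 6, matching y values: none (0 points).
  x = 7: rhs = 8, matching y values: 5, 12 (2 points).
  x = 8: rhs = 1, matching y values: 1, 16 (2 points).
  x = 9: rhs = 8, matching y values: 5, 12 (2 points).
  x = 10: rhs = 1, matching y values: 1, 16 (2 points).
  x = 11: rhs = 3, matching y values: none (0 points).
  x = 12: rhs = 3, matching y values: none (0 points).
  x = 13: rhs = 7, matching y values: none (0 points).
  x = 14: rhs = 4, matching y values: 2, 15 (2 points).
  x = 15: rhs = 0, matching y values: 0 (1 points).
  x = 16: rhs = 1, matching y values: 1, 16 (2 points).
Total affine count: 21.
Full point count |E(F_17)| = 21 + 1 = 22.
Hasse bound: |22 − (17+1)| = |4| = 4 ≤ 2√17 ≈ 8.2462 ✓.


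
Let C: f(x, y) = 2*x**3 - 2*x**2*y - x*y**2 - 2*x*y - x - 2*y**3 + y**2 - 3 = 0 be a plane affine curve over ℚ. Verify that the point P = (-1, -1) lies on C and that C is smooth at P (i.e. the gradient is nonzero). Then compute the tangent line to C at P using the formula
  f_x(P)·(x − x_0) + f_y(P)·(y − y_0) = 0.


Tangent line at P: 2*x - 10*y - 8 = 0.

Step 1: f(-1, -1) = 0, so P lies on C.
Step 2: partial derivatives
  f_x(x, y) = 6*x**2 - 4*x*y - y**2 - 2*y - 1, f_y(x, y) = -2*x**2 - 2*x*y - 2*x - 6*y**2 + 2*y.
  f_x(P) = 2, f_y(P) = -10 (gradient nonzero, so P is smooth).
Step 3: tangent line at P: 2·(x − -1) + -10·(y − -1) = 0.
Expanding: 2*x - 10*y - 8 = 0.


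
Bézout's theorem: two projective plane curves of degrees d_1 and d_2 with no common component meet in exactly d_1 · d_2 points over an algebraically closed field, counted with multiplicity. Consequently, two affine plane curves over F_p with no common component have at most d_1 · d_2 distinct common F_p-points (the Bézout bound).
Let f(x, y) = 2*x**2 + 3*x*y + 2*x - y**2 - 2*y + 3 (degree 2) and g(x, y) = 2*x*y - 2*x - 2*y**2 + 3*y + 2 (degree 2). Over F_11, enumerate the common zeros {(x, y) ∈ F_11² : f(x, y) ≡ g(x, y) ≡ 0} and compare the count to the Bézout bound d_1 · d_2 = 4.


Common zeros: {(3, 6)}; count = 1; Bézout bound = 4.

deg(f) = 2, deg(g) = 2, so Bézout bound = 4.
Scan x ∈ F_11. For each x, list the y ∈ F_11 with f(x, y) ≡ 0 and those with g(x, y) ≡ 0 (mod 11); the common zeros in that column are the intersection.
  x = 0: f ≡ 0 at y ∈ {1, 8}; g ≡ 0 at y ∈ {2, 5}; common: ∅.
  x = 1: f ≡ 0 at y ∈ ∅; g ≡ 0 at y ∈ {0, 8}; common: ∅.
  x = 2: f ≡ 0 at y ∈ ∅; g ≡ 0 at y ∈ {10}; common: ∅.
  x = 3: f ≡ 0 at y ∈ {1, 6}; g ≡ 0 at y ∈ {4, 6}; common: {6}.
  x = 4: f ≡ 0 at y ∈ ∅; g ≡ 0 at y ∈ ∅; common: ∅.
  x = 5: f ≡ 0 at y ∈ {4, 9}; g ≡ 0 at y ∈ ∅; common: ∅.
  x = 6: f ≡ 0 at y ∈ ∅; g ≡ 0 at y ∈ ∅; common: ∅.
  x = 7: f ≡ 0 at y ∈ ∅; g ≡ 0 at y ∈ ∅; common: ∅.
  x = 8: f ≡ 0 at y ∈ {2, 9}; g ≡ 0 at y ∈ ∅; common: ∅.
  x = 9: f ≡ 0 at y ∈ {6, 8}; g ≡ 0 at y ∈ {7, 9}; common: ∅.
  x = 10: f ≡ 0 at y ∈ {2, 4}; g ≡ 0 at y ∈ {3}; common: ∅.
Collecting: common zeros = {(3, 6)}, so the count is 1.
Comparison with the Bézout bound: 1 ≤ 4 = deg(f)·deg(g), as expected for curves with no common component (the affine F_11-count falls short of the bound because intersections may lie at infinity, over extension fields, or carry multiplicity).


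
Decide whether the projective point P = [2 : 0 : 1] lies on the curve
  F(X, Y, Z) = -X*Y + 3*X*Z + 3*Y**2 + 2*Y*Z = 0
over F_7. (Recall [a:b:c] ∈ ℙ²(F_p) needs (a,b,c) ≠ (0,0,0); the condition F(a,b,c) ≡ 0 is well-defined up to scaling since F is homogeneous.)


F(2,0,1) ≡ 6 (mod 7); P is NOT on the curve.

Evaluate F(2, 0, 1) term-by-term (mod 7).
  -X*Y ↦ -1·2·0·1 = 0
  3*X*Z ↦ 3·2·1·1 = 6
  3*Y**2 ↦ 3·1·0·1 = 0
  2*Y*Z ↦ 2·1·0·1 = 0
Sum: F(2, 0, 1) = (0) + (6) + (0) + (0) = 6.
Reducing mod 7: 6 ≡ 6 (mod 7).
Since F(a, b, c) ≡ 6 ≠ 0 (mod 7), P does NOT lie on the curve.


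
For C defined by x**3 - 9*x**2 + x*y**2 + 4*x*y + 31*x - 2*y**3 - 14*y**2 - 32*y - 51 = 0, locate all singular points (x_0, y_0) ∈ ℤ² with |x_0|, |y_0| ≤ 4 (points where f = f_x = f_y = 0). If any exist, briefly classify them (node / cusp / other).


Singular points: {(3, -2)}; classification: cusp.

Compute partial derivatives:
  f_x = 3*x**2 - 18*x + y**2 + 4*y + 31.
  f_y = 2*x*y + 4*x - 6*y**2 - 28*y - 32.
Scan x_0 ∈ {−4, ..., 4}. For each x_0, f_y(x_0, y) is a polynomial in y; find its integer roots y ∈ {−4, ..., 4}, then test f_x and f at those candidates.
  x = -4: f_y(-4, y) = -6*y**2 - 36*y - 48; vanishes at y ∈ {-4, -2}. (-4, -4): f_x = 151 ≠ 0; (-4, -2): f_x = 147 ≠ 0.
  x = -3: f_y(-3, y) = -6*y**2 - 34*y - 44; vanishes at y ∈ {-2}. (-3, -2): f_x = 108 ≠ 0.
  x = -2: f_y(-2, y) = -6*y**2 - 32*y - 40; vanishes at y ∈ {-2}. (-2, -2): f_x = 75 ≠ 0.
  x = -1: f_y(-1, y) = -6*y**2 - 30*y - 36; vanishes at y ∈ {-3, -2}. (-1, -3): f_x = 49 ≠ 0; (-1, -2): f_x = 48 ≠ 0.
  x = 0: f_y(0, y) = -6*y**2 - 28*y - 32; vanishes at y ∈ {-2}. (0, -2): f_x = 27 ≠ 0.
  x = 1: f_y(1, y) = -6*y**2 - 26*y - 28; vanishes at y ∈ {-2}. (1, -2): f_x = 12 ≠ 0.
  x = 2: f_y(2, y) = -6*y**2 - 24*y - 24; vanishes at y ∈ {-2}. (2, -2): f_x = 3 ≠ 0.
  x = 3: f_y(3, y) = -6*y**2 - 22*y - 20; vanishes at y ∈ {-2}. (3, -2): f_x = 0, f = 0 — SINGULAR.
  x = 4: f_y(4, y) = -6*y**2 - 20*y - 16; vanishes at y ∈ {-2}. (4, -2): f_x = 3 ≠ 0.
Only singular point on the grid: (3, -2).
Classify: substitute x = 3 + u, y = -2 + v and expand: f = u**3 + u*v**2 - 2*v**3 + v**2.
No constant or linear terms (consistent with a singular point). Quadratic part: v**2. Cubic part: u**3 + u*v**2 - 2*v**3.
The quadratic part v**2 is a perfect square, so there is a single (double) tangent line v = 0, i.e. y = -2. Restricting the cubic part to that line (v = 0) leaves u**3 ≠ 0, so f is not divisible by v and the branch is v² ≈ -u**3 to lowest order — this is a cusp.
Classification: cusp.


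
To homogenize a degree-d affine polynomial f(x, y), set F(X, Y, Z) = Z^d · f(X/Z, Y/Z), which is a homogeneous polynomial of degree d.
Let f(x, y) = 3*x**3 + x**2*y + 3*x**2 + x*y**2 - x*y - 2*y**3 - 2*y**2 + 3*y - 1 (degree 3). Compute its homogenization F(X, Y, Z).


F(X, Y, Z) = 3*X**3 + X**2*Y + 3*X**2*Z + X*Y**2 - X*Y*Z - 2*Y**3 - 2*Y**2*Z + 3*Y*Z**2 - Z**3

deg(f) = 3.
Substitute x = X/Z, y = Y/Z into f, then multiply by Z^3.
  monomial 3·x^3·y^0 ↦ 3·X^3·Y^0·Z^0.
  monomial 1·x^2·y^1 ↦ 1·X^2·Y^1·Z^0.
  monomial 3·x^2·y^0 ↦ 3·X^2·Y^0·Z^1.
  monomial 1·x^1·y^2 ↦ 1·X^1·Y^2·Z^0.
  monomial -1·x^1·y^1 ↦ -1·X^1·Y^1·Z^1.
  monomial -2·x^0·y^3 ↦ -2·X^0·Y^3·Z^0.
  monomial -2·x^0·y^2 ↦ -2·X^0·Y^2·Z^1.
  monomial 3·x^0·y^1 ↦ 3·X^0·Y^1·Z^2.
  monomial -1·x^0·y^0 ↦ -1·X^0·Y^0·Z^3.
Collecting: F(X, Y, Z) = 3*X**3 + X**2*Y + 3*X**2*Z + X*Y**2 - X*Y*Z - 2*Y**3 - 2*Y**2*Z + 3*Y*Z**2 - Z**3.


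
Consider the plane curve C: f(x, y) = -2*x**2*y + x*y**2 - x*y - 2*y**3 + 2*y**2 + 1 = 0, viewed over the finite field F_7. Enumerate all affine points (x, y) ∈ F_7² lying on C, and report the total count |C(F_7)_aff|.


Affine F_7-points: {(0, 2), (0, 3), (1, 3), (1, 4), (1, 5), (2, 1), (4, 2), (4, 4), (5, 1)}; count = 9.

For each of the 49 pairs (x, y) ∈ F_7², evaluate f(x, y) mod 7. Record the zeros.
  x = 0: [0↦1, 1↦1, 2↦0, 3↦0, 4↦3, 5↦4, 6↦5]  zeros at y ∈ {2, 3}
  x = 1: [0↦1, 1↦6, 2↦5, 3↦0, 4↦0, 5↦0, 6↦2]  zeros at y ∈ {3, 4, 5}
  x = 2: [0↦1, 1↦0, 2↦2, 3↦2, 4↦2, 5↦4, 6↦3]  zeros at y ∈ {1}
  x = 3: [0↦1, 1↦4, 2↦5, 3↦6, 4↦2, 5↦2, 6↦1]  zeros at y ∈ ∅
  x = 4: [0↦1, 1↦4, 2↦0, 3↦5, 4↦0, 5↦1, 6↦3]  zeros at y ∈ {2, 4}
  x = 5: [0↦1, 1↦0, 2↦1, 3↦6, 4↦3, 5↦1, 6↦2]  zeros at y ∈ {1}
  x = 6: [0↦1, 1↦6, 2↦1, 3↦2, 4↦4, 5↦2, 6↦5]  zeros at y ∈ ∅
Collecting zeros: affine points = {(0, 2), (0, 3), (1, 3), (1, 4), (1, 5), (2, 1), (4, 2), (4, 4), (5, 1)}.
Total count |C(F_7)_aff| = 9.


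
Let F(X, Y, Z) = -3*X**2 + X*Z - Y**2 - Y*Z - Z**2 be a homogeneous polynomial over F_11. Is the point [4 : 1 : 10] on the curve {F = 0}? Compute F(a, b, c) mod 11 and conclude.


F(4,1,10) ≡ 2 (mod 11); P is NOT on the curve.

Evaluate F(4, 1, 10) term-by-term (mod 11).
  -3*X**2 ↦ -3·16·1·1 = -48
  X*Z ↦ 1·4·1·10 = 40
  -Y**2 ↦ -1·1·1·1 = -1
  -Y*Z ↦ -1·1·1·10 = -10
  -Z**2 ↦ -1·1·1·100 = -100
Sum: F(4, 1, 10) = (-48) + (40) + (-1) + (-10) + (-100) = -119.
Reducing mod 11: -119 ≡ 2 (mod 11).
Since F(a, b, c) ≡ 2 ≠ 0 (mod 11), P does NOT lie on the curve.


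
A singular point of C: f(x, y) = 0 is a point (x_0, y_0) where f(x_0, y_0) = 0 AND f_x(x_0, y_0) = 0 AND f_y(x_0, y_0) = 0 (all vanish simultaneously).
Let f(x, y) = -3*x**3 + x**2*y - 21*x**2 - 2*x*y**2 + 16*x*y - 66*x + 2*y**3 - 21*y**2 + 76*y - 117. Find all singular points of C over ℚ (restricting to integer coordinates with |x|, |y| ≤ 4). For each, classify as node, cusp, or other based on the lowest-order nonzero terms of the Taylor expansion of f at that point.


Singular points: {(-2, 3)}; classification: cusp.

Compute partial derivatives:
  f_x = -9*x**2 + 2*x*y - 42*x - 2*y**2 + 16*y - 66.
  f_y = x**2 - 4*x*y + 16*x + 6*y**2 - 42*y + 76.
Scan x_0 ∈ {−4, ..., 4}. For each x_0, f_y(x_0, y) is a polynomial in y; find its integer roots y ∈ {−4, ..., 4}, then test f_x and f at those candidates.
  x = -4: f_y(-4, y) = 6*y**2 - 26*y + 28; vanishes at y ∈ {2}. (-4, 2): f_x = -34 ≠ 0.
  x = -3: f_y(-3, y) = 6*y**2 - 30*y + 37; no integer root y with |y| ≤ 4.
  x = -2: f_y(-2, y) = 6*y**2 - 34*y + 48; vanishes at y ∈ {3}. (-2, 3): f_x = 0, f = 0 — SINGULAR.
  x = -1: f_y(-1, y) = 6*y**2 - 38*y + 61; no integer root y with |y| ≤ 4.
  x = 0: f_y(0, y) = 6*y**2 - 42*y + 76; no integer root y with |y| ≤ 4.
  x = 1: f_y(1, y) = 6*y**2 - 46*y + 93; no integer root y with |y| ≤ 4.
  x = 2: f_y(2, y) = 6*y**2 - 50*y + 112; no integer root y with |y| ≤ 4.
  x = 3: f_y(3, y) = 6*y**2 - 54*y + 133; no integer root y with |y| ≤ 4.
  x = 4: f_y(4, y) = 6*y**2 - 58*y + 156; no integer root y with |y| ≤ 4.
Only singular point on the grid: (-2, 3).
Classify: substitute x = -2 + u, y = 3 + v and expand: f = -3*u**3 + u**2*v - 2*u*v**2 + 2*v**3 + v**2.
No constant or linear terms (consistent with a singular point). Quadratic part: v**2. Cubic part: -3*u**3 + u**2*v - 2*u*v**2 + 2*v**3.
The quadratic part v**2 is a perfect square, so there is a single (double) tangent line v = 0, i.e. y = 3. Restricting the cubic part to that line (v = 0) leaves -3*u**3 ≠ 0, so f is not divisible by v and the branch is v² ≈ 3*u**3 to lowest order — this is a cusp.
Classification: cusp.


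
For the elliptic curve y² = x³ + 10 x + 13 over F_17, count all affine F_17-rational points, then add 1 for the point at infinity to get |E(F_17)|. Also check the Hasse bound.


Affine points = {(0, 8), (0, 9), (3, 6), (3, 11), (4, 7), (4, 10), (5, 1), (5, 16), (6, 0), (7, 1), (7, 16), (9, 4), (9, 13), (10, 5), (10, 12), (11, 3), (11, 14), (12, 5), (12, 12), (15, 6), (15, 11), (16, 6), (16, 11)}; affine count = 23; |E(F_17)| = 24.

Discriminant check: Δ ∝ 4a³ + 27b² = 4·10³ + 27·13² = 4·1000 + 27·169 ≡ 12 (mod 17). Nonzero ⇒ E is nonsingular.
For each x ∈ F_17, compute rhs = x³ + 10·x + 13 mod 17, then count y ∈ F_17 with y² ≡ rhs.
  x = 0: rhs = 13, matching y values: 8, 9 (2 points).
  x = 1: rhs = 7, matching y values: none (0 points).
  x = 2: rhs = 7, matching y values: none (0 points).
  x = 3: rhs = 2, matching y values: 6, 11 (2 points).
  x = 4: rhs = 15, matching y values: 7, 10 (2 points).
  x = 5: rhs = 1, matching y values: 1, 16 (2 points).
  x = 6: rhs = 0, matching y values: 0 (1 points).
  x = 7: rhs = 1, matching y values: 1, 16 (2 points).
  x = 8: rhs = 10, matching y values: none (0 points).
  x = 9: rhs = 16, matching y values: 4, 13 (2 points).
  x = 10: rhs = 8, matching y values: 5, 12 (2 points).
  x = 11: rhs = 9, matching y values: 3, 14 (2 points).
  x = 12: rhs = 8, matching y values: 5, 12 (2 points).
  x = 13: rhs = 11, matching y values: none (0 points).
  x = 14: rhs = 7, matching y values: none (0 points).
  x = 15: rhs = 2, matching y values: 6, 11 (2 points).
  x = 16: rhs = 2, matching y values: 6, 11 (2 points).
Total affine count: 23.
Full point count |E(F_17)| = 23 + 1 = 24.
Hasse bound: |24 − (17+1)| = |6| = 6 ≤ 2√17 ≈ 8.2462 ✓.


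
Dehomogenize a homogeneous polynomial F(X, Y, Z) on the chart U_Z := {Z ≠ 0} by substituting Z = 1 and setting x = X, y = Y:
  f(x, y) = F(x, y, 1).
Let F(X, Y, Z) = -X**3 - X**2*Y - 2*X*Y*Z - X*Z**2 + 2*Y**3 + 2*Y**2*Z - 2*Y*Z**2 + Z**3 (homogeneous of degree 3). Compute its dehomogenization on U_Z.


f(x, y) = -x**3 - x**2*y - 2*x*y - x + 2*y**3 + 2*y**2 - 2*y + 1

On U_Z we set Z = 1. Each monomial c·X^i·Y^j·Z^k in F becomes c·x^i·y^j·1^k = c·x^i·y^j.
Substituting Z = 1: F(X, Y, 1) = -x**3 - x**2*y - 2*x*y - x + 2*y**3 + 2*y**2 - 2*y + 1.
Note: deg(f) ≤ deg(F) = 3; strict inequality happens when F is divisible by Z (lost terms).


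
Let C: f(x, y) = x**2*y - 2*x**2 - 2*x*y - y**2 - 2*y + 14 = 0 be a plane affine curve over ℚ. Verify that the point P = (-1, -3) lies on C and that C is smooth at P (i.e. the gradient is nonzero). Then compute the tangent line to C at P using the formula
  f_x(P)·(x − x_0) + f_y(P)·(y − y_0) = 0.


Tangent line at P: 16*x + 7*y + 37 = 0.

Step 1: f(-1, -3) = 0, so P lies on C.
Step 2: partial derivatives
  f_x(x, y) = 2*x*y - 4*x - 2*y, f_y(x, y) = x**2 - 2*x - 2*y - 2.
  f_x(P) = 16, f_y(P) = 7 (gradient nonzero, so P is smooth).
Step 3: tangent line at P: 16·(x − -1) + 7·(y − -3) = 0.
Expanding: 16*x + 7*y + 37 = 0.


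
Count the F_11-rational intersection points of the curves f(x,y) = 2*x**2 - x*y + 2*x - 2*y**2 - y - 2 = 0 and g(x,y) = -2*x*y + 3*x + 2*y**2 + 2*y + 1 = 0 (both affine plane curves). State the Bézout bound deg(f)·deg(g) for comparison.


Common zeros: {(1, 3), (2, 10), (6, 4), (7, 0)}; count = 4; Bézout bound = 4.

deg(f) = 2, deg(g) = 2, so Bézout bound = 4.
Scan x ∈ F_11. For each x, list the y ∈ F_11 with f(x, y) ≡ 0 and those with g(x, y) ≡ 0 (mod 11); the common zeros in that column are the intersection.
  x = 0: f ≡ 0 at y ∈ ∅; g ≡ 0 at y ∈ ∅; common: ∅.
  x = 1: f ≡ 0 at y ∈ {3, 7}; g ≡ 0 at y ∈ {3, 8}; common: {3}.
  x = 2: f ≡ 0 at y ∈ {5, 10}; g ≡ 0 at y ∈ {2, 10}; common: {10}.
  x = 3: f ≡ 0 at y ∈ {0, 9}; g ≡ 0 at y ∈ ∅; common: ∅.
  x = 4: f ≡ 0 at y ∈ ∅; g ≡ 0 at y ∈ {5, 9}; common: ∅.
  x = 5: f ≡ 0 at y ∈ {3, 5}; g ≡ 0 at y ∈ ∅; common: ∅.
  x = 6: f ≡ 0 at y ∈ {4, 9}; g ≡ 0 at y ∈ {1, 4}; common: {4}.
  x = 7: f ≡ 0 at y ∈ {0, 7}; g ≡ 0 at y ∈ {0, 6}; common: {0}.
  x = 8: f ≡ 0 at y ∈ ∅; g ≡ 0 at y ∈ ∅; common: ∅.
  x = 9: f ≡ 0 at y ∈ ∅; g ≡ 0 at y ∈ ∅; common: ∅.
  x = 10: f ≡ 0 at y ∈ ∅; g ≡ 0 at y ∈ ∅; common: ∅.
Collecting: common zeros = {(1, 3), (2, 10), (6, 4), (7, 0)}, so the count is 4.
Comparison with the Bézout bound: 4 ≤ 4 = deg(f)·deg(g), as expected for curves with no common component (the bound is attained).


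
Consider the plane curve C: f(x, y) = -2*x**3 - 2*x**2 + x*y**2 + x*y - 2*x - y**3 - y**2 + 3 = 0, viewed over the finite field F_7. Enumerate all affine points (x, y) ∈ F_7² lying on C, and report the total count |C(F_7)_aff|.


Affine F_7-points: {(0, 4), (0, 5), (1, 4), (5, 4), (6, 5)}; count = 5.

For each of the 49 pairs (x, y) ∈ F_7², evaluate f(x, y) mod 7. Record the zeros.
  x = 0: [0↦3, 1↦1, 2↦5, 3↦2, 4↦0, 5↦0, 6↦3]  zeros at y ∈ {4, 5}
  x = 1: [0↦4, 1↦4, 2↦5, 3↦1, 4↦0, 5↦3, 6↦4]  zeros at y ∈ {4}
  x = 2: [0↦3, 1↦5, 2↦3, 3↦5, 4↦5, 5↦4, 6↦3]  zeros at y ∈ ∅
  x = 3: [0↦2, 1↦6, 2↦1, 3↦2, 4↦3, 5↦5, 6↦2]  zeros at y ∈ ∅
  x = 4: [0↦3, 1↦2, 2↦1, 3↦1, 4↦3, 5↦1, 6↦3]  zeros at y ∈ ∅
  x = 5: [0↦1, 1↦2, 2↦5, 3↦4, 4↦0, 5↦1, 6↦1]  zeros at y ∈ {4}
  x = 6: [0↦5, 1↦1, 2↦1, 3↦6, 4↦3, 5↦0, 6↦5]  zeros at y ∈ {5}
Collecting zeros: affine points = {(0, 4), (0, 5), (1, 4), (5, 4), (6, 5)}.
Total count |C(F_7)_aff| = 5.


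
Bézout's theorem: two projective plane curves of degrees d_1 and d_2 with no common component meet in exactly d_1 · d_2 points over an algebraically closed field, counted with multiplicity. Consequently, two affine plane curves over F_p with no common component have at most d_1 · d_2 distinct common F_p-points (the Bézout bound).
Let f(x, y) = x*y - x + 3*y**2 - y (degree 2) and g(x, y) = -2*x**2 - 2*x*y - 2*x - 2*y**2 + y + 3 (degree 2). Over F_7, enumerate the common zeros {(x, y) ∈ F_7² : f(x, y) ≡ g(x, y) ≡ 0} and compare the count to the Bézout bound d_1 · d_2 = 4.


Common zeros: {(0, 5)}; count = 1; Bézout bound = 4.

deg(f) = 2, deg(g) = 2, so Bézout bound = 4.
Scan x ∈ F_7. For each x, list the y ∈ F_7 with f(x, y) ≡ 0 and those with g(x, y) ≡ 0 (mod 7); the common zeros in that column are the intersection.
  x = 0: f ≡ 0 at y ∈ {0, 5}; g ≡ 0 at y ∈ {5, 6}; common: {5}.
  x = 1: f ≡ 0 at y ∈ ∅; g ≡ 0 at y ∈ {5}; common: ∅.
  x = 2: f ≡ 0 at y ∈ {3, 6}; g ≡ 0 at y ∈ {1}; common: ∅.
  x = 3: f ≡ 0 at y ∈ ∅; g ≡ 0 at y ∈ {0, 1}; common: ∅.
  x = 4: f ≡ 0 at y ∈ {2, 4}; g ≡ 0 at y ∈ ∅; common: ∅.
  x = 5: f ≡ 0 at y ∈ ∅; g ≡ 0 at y ∈ ∅; common: ∅.
  x = 6: f ≡ 0 at y ∈ ∅; g ≡ 0 at y ∈ ∅; common: ∅.
Collecting: common zeros = {(0, 5)}, so the count is 1.
Comparison with the Bézout bound: 1 ≤ 4 = deg(f)·deg(g), as expected for curves with no common component (the affine F_7-count falls short of the bound because intersections may lie at infinity, over extension fields, or carry multiplicity).


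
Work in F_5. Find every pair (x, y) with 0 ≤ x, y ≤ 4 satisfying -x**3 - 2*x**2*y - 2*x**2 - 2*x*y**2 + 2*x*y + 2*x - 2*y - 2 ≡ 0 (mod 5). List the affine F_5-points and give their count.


Affine F_5-points: {(0, 4), (1, 2), (4, 0), (4, 3)}; count = 4.

For each of the 25 pairs (x, y) ∈ F_5², evaluate f(x, y) mod 5. Record the zeros.
  x = 0: [0↦3, 1↦1, 2↦4, 3↦2, 4↦0]  zeros at y ∈ {4}
  x = 1: [0↦2, 1↦3, 2↦0, 3↦3, 4↦2]  zeros at y ∈ {2}
  x = 2: [0↦1, 1↦1, 2↦3, 3↦2, 4↦3]  zeros at y ∈ ∅
  x = 3: [0↦4, 1↦4, 2↦2, 3↦3, 4↦2]  zeros at y ∈ ∅
  x = 4: [0↦0, 1↦1, 2↦1, 3↦0, 4↦3]  zeros at y ∈ {0, 3}
Collecting zeros: affine points = {(0, 4), (1, 2), (4, 0), (4, 3)}.
Total count |C(F_5)_aff| = 4.


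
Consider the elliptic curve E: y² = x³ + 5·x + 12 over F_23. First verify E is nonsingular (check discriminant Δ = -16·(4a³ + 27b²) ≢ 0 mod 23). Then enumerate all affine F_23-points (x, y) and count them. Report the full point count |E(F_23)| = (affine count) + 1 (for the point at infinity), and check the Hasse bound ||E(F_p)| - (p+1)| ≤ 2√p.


Affine points = {(0, 9), (0, 14), (1, 8), (1, 15), (3, 10), (3, 13), (4, 2), (4, 21), (5, 1), (5, 22), (8, 9), (8, 14), (9, 2), (9, 21), (10, 2), (10, 21), (11, 8), (11, 15), (12, 11), (12, 12), (15, 9), (15, 14), (16, 5), (16, 18), (18, 0), (20, 4), (20, 19), (22, 11), (22, 12)}; affine count = 29; |E(F_23)| = 30.

Discriminant check: Δ ∝ 4a³ + 27b² = 4·5³ + 27·12² = 4·125 + 27·144 ≡ 18 (mod 23). Nonzero ⇒ E is nonsingular.
For each x ∈ F_23, compute rhs = x³ + 5·x + 12 mod 23, then count y ∈ F_23 with y² ≡ rhs.
  x = 0: rhs = 12, matching y values: 9, 14 (2 points).
  x = 1: rhs = 18, matching y values: 8, 15 (2 points).
  x = 2: rhs = 7, matching y values: none (0 points).
  x = 3: rhs = 8, matching y values: 10, 13 (2 points).
  x = 4: rhs = 4, matching y values: 2, 21 (2 points).
  x = 5: rhs = 1, matching y values: 1, 22 (2 points).
  x = 6: rhs = 5, matching y values: none (0 points).
  x = 7: rhs = 22, matching y values: none (0 points).
  x = 8: rhs = 12, matching y values: 9, 14 (2 points).
  x = 9: rhs = 4, matching y values: 2, 21 (2 points).
  x = 10: rhs = 4, matching y values: 2, 21 (2 points).
  x = 11: rhs = 18, matching y values: 8, 15 (2 points).
  x = 12: rhs = 6, matching y values: 11, 12 (2 points).
  x = 13: rhs = 20, matching y values: none (0 points).
  x = 14: rhs = 20, matching y values: none (0 points).
  x = 15: rhs = 12, matching y values: 9, 14 (2 points).
  x = 16: rhs = 2, matching y values: 5, 18 (2 points).
  x = 17: rhs = 19, matching y values: none (0 points).
  x = 18: rhs = 0, matching y values: 0 (1 points).
  x = 19: rhs = 20, matching y values: none (0 points).
  x = 20: rhs = 16, matching y values: 4, 19 (2 points).
  x = 21: rhs = 17, matching y values: none (0 points).
  x = 22: rhs = 6, matching y values: 11, 12 (2 points).
Total affine count: 29.
Full point count |E(F_23)| = 29 + 1 = 30.
Hasse bound: |30 − (23+1)| = |6| = 6 ≤ 2√23 ≈ 9.5917 ✓.
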